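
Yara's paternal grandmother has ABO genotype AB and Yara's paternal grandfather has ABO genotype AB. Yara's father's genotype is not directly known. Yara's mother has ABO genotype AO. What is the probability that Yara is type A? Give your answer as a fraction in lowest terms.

Yara's father's ABO genotype from AB × AB: 1/4 AA, 1/2 AB, 1/4 BB.
Crossing each possibility with the mother AO and summing P(type A): 1/4·1 + 1/2·1/2 + 1/4·0 = 1/2.

1/2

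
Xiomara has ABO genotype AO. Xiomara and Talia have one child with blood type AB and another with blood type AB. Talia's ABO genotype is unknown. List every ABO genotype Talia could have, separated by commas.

AB, BB, BO

For each candidate genotype of Talia, check whether crossing it with AO can produce every observed child phenotype.
  AA → possible child types {A} ✗
  AB → possible child types {A, B, AB} ✓
  AO → possible child types {O, A} ✗
  BB → possible child types {B, AB} ✓
  BO → possible child types {O, A, B, AB} ✓
  OO → possible child types {O, A} ✗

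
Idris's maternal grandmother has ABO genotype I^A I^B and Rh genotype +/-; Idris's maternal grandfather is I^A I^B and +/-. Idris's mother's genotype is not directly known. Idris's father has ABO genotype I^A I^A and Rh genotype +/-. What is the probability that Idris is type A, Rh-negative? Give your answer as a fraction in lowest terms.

Idris's mother's ABO genotype from I^A I^B × I^A I^B: 1/4 I^A I^A, 1/2 I^A I^B, 1/4 I^B I^B.
Crossing each possibility with the father I^A I^A and summing P(type A): 1/4·1 + 1/2·1/2 + 1/4·0 = 1/2.
Similarly for Rh via the mother's Rh distribution: P(Rh-) = 1/4.
Independent loci: 1/2 × 1/4 = 1/8.

1/8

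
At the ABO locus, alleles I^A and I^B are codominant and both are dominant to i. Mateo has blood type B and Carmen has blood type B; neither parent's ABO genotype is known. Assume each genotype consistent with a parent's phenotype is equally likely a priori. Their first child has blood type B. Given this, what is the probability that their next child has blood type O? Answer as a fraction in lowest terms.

Possible genotypes: Mateo ∈ {I^B I^B, I^B i}; Carmen ∈ {I^B I^B, I^B i}.
Weight each parental genotype pair by prior × P(type-B child):
  I^B I^B × I^B I^B: posterior weight 4/15; P(next child type O) = 0.
  I^B I^B × I^B i: posterior weight 4/15; P(next child type O) = 0.
  I^B i × I^B I^B: posterior weight 4/15; P(next child type O) = 0.
  I^B i × I^B i: posterior weight 1/5; P(next child type O) = 1/4.
Weighted sum = 1/20.

1/20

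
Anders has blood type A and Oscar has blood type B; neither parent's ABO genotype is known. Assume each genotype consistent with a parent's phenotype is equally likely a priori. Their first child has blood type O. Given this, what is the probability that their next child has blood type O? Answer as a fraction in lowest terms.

1/4

Possible genotypes: Anders ∈ {I^A I^A, I^A i}; Oscar ∈ {I^B I^B, I^B i}.
Weight each parental genotype pair by prior × P(type-O child):
  I^A i × I^B i: posterior weight 1; P(next child type O) = 1/4.
Weighted sum = 1/4.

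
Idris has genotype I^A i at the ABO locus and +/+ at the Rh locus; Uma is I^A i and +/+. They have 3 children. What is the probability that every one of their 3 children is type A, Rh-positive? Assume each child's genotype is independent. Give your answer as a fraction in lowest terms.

27/64

ABO cross I^A i × I^A i → 1/4 O, 3/4 A.
Rh cross +/+ × +/+ → 1 Rh+; so P(type A, Rh-positive) = 3/4 × 1 = 3/4 per child.
All 3 independent: (3/4)^3 = 27/64.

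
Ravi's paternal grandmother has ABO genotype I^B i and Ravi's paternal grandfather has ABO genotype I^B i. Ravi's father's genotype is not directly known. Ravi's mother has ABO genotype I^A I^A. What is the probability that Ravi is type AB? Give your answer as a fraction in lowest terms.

1/2

Ravi's father's ABO genotype from I^B i × I^B i: 1/4 I^B I^B, 1/2 I^B i, 1/4 i i.
Crossing each possibility with the mother I^A I^A and summing P(type AB): 1/4·1 + 1/2·1/2 + 1/4·0 = 1/2.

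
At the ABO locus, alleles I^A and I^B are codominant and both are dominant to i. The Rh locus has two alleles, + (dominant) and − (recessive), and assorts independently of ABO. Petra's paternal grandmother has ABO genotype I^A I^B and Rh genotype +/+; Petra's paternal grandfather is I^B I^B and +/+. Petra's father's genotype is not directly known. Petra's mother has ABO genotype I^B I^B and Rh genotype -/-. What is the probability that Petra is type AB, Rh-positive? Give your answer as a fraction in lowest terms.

1/4

Petra's father's ABO genotype from I^A I^B × I^B I^B: 1/2 I^A I^B, 1/2 I^B I^B.
Crossing each possibility with the mother I^B I^B and summing P(type AB): 1/2·1/2 + 1/2·0 = 1/4.
Similarly for Rh via the father's Rh distribution: P(Rh+) = 1.
Independent loci: 1/4 × 1 = 1/4.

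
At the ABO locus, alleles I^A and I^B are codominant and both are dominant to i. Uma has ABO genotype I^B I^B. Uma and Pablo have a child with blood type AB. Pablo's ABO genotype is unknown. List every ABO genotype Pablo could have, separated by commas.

I^A I^A, I^A I^B, I^A i

For each candidate genotype of Pablo, check whether crossing it with I^B I^B can produce every observed child phenotype.
  I^A I^A → possible child types {AB} ✓
  I^A I^B → possible child types {B, AB} ✓
  I^A i → possible child types {B, AB} ✓
  I^B I^B → possible child types {B} ✗
  I^B i → possible child types {B} ✗
  i i → possible child types {B} ✗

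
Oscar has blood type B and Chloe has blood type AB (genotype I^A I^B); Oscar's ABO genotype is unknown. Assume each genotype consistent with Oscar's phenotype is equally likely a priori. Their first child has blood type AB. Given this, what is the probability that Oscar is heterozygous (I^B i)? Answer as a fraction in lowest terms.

1/3

Possible genotypes: Oscar ∈ {I^B I^B, I^B i}; Chloe ∈ {I^A I^B}.
Weight each parental genotype pair by prior × P(type-AB child):
  I^B I^B × I^A I^B: posterior weight 2/3.
  I^B i × I^A I^B: posterior weight 1/3.
Sum the posterior weight over pairs where Oscar is I^B i: 1/3.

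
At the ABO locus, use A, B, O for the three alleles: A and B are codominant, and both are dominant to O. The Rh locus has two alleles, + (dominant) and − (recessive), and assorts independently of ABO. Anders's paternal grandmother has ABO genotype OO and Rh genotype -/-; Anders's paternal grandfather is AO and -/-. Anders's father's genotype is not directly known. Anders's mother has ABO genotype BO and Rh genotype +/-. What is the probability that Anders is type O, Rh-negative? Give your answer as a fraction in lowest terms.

3/16

Anders's father's ABO genotype from OO × AO: 1/2 AO, 1/2 OO.
Crossing each possibility with the mother BO and summing P(type O): 1/2·1/4 + 1/2·1/2 = 3/8.
Similarly for Rh via the father's Rh distribution: P(Rh-) = 1/2.
Independent loci: 3/8 × 1/2 = 3/16.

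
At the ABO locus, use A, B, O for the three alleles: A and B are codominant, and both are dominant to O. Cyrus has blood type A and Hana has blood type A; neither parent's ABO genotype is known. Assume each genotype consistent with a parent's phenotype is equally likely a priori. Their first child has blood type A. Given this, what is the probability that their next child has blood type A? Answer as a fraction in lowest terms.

19/20

Possible genotypes: Cyrus ∈ {AA, AO}; Hana ∈ {AA, AO}.
Weight each parental genotype pair by prior × P(type-A child):
  AA × AA: posterior weight 4/15; P(next child type A) = 1.
  AA × AO: posterior weight 4/15; P(next child type A) = 1.
  AO × AA: posterior weight 4/15; P(next child type A) = 1.
  AO × AO: posterior weight 1/5; P(next child type A) = 3/4.
Weighted sum = 19/20.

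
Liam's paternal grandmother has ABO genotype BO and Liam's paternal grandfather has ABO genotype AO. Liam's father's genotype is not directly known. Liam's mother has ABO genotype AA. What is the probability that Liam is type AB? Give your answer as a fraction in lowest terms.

1/4

Liam's father's ABO genotype from BO × AO: 1/4 AB, 1/4 AO, 1/4 BO, 1/4 OO.
Crossing each possibility with the mother AA and summing P(type AB): 1/4·1/2 + 1/4·0 + 1/4·1/2 + 1/4·0 = 1/4.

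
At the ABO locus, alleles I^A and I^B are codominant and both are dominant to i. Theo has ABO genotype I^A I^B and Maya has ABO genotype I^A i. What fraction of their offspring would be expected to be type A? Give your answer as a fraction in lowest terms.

ABO cross I^A I^B × I^A i → offspring phenotypes: 1/2 A, 1/4 B, 1/4 AB.
So P(type A) = 1/2.

1/2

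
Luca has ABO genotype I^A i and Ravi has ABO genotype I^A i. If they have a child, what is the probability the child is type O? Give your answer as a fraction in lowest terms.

ABO cross I^A i × I^A i → offspring phenotypes: 1/4 O, 3/4 A.
So P(type O) = 1/4.

1/4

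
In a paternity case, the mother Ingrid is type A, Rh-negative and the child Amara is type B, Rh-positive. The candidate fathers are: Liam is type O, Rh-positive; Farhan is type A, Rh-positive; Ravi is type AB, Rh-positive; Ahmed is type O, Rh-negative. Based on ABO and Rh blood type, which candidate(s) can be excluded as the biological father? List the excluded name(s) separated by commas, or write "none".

Liam, Farhan, Ahmed

A candidate is excluded only if no genotype consistent with his phenotype could produce a type B, Rh-positive child with a type A, Rh-negative mother.
Liam (type O, Rh+): no genotype consistent with that phenotype can produce a type-B Rh+ child with a type-A mother.
Farhan (type A, Rh+): no genotype consistent with that phenotype can produce a type-B Rh+ child with a type-A mother.
Ahmed (type O, Rh-): no genotype consistent with that phenotype can produce a type-B Rh+ child with a type-A mother.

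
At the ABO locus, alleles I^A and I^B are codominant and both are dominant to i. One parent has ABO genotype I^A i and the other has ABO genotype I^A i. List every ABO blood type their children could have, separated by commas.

Gametes from I^A i × I^A i give offspring ABO genotypes I^A I^A, I^A i, i i, i.e. phenotypes O, A.

O, A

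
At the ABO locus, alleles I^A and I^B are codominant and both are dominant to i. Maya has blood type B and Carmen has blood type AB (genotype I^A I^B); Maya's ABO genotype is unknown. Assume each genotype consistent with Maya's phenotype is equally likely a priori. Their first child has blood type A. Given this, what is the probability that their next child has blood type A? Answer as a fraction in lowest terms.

Possible genotypes: Maya ∈ {I^B I^B, I^B i}; Carmen ∈ {I^A I^B}.
Weight each parental genotype pair by prior × P(type-A child):
  I^B i × I^A I^B: posterior weight 1; P(next child type A) = 1/4.
Weighted sum = 1/4.

1/4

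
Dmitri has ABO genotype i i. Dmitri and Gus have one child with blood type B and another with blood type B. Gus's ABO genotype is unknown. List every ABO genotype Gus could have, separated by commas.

I^A I^B, I^B I^B, I^B i

For each candidate genotype of Gus, check whether crossing it with i i can produce every observed child phenotype.
  I^A I^A → possible child types {A} ✗
  I^A I^B → possible child types {A, B} ✓
  I^A i → possible child types {O, A} ✗
  I^B I^B → possible child types {B} ✓
  I^B i → possible child types {O, B} ✓
  i i → possible child types {O} ✗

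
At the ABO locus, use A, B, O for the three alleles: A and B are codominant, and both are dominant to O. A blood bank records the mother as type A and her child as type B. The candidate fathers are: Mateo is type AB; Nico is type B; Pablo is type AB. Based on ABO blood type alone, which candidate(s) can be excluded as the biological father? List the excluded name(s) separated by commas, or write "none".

A candidate is excluded only if no genotype consistent with his phenotype could produce a type B child with a type A mother.
Every candidate has at least one consistent genotype combination, so none can be excluded.

none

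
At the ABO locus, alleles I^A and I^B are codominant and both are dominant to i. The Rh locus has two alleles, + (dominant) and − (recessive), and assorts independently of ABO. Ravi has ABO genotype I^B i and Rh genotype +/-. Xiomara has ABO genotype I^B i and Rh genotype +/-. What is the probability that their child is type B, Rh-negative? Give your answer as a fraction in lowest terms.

ABO cross I^B i × I^B i → offspring phenotypes: 1/4 O, 3/4 B.
Rh cross +/- × +/- → 3/4 Rh+, 1/4 Rh-.
Independent loci: P(type B, Rh-negative) = 3/4 × 1/4 = 3/16.

3/16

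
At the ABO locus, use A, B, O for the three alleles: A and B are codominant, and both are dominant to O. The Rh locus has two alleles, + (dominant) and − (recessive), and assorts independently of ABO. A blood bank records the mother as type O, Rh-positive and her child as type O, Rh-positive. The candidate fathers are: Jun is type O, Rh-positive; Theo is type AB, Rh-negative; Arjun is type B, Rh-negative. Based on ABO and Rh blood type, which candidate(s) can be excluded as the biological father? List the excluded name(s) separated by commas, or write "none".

A candidate is excluded only if no genotype consistent with his phenotype could produce a type O, Rh-positive child with a type O, Rh-positive mother.
Theo (type AB, Rh-): no genotype consistent with that phenotype can produce a type-O Rh+ child with a type-O mother.

Theo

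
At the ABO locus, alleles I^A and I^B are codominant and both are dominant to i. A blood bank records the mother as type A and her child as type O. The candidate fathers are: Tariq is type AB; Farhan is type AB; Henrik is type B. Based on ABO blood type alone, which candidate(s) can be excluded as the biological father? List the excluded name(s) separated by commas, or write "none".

Tariq, Farhan

A candidate is excluded only if no genotype consistent with his phenotype could produce a type O child with a type A mother.
Tariq (type AB): no genotype consistent with that phenotype can produce a type-O child with a type-A mother.
Farhan (type AB): no genotype consistent with that phenotype can produce a type-O child with a type-A mother.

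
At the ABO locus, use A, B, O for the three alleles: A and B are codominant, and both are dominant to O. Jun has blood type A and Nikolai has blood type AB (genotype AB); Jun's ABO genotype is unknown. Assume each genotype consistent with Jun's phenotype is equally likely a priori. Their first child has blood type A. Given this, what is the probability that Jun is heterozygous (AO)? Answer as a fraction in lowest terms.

Possible genotypes: Jun ∈ {AA, AO}; Nikolai ∈ {AB}.
Weight each parental genotype pair by prior × P(type-A child):
  AA × AB: posterior weight 1/2.
  AO × AB: posterior weight 1/2.
Sum the posterior weight over pairs where Jun is AO: 1/2.

1/2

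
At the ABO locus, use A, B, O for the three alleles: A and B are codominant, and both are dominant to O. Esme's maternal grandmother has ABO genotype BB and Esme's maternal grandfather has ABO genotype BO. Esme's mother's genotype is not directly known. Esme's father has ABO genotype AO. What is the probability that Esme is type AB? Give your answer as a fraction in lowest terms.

3/8

Esme's mother's ABO genotype from BB × BO: 1/2 BB, 1/2 BO.
Crossing each possibility with the father AO and summing P(type AB): 1/2·1/2 + 1/2·1/4 = 3/8.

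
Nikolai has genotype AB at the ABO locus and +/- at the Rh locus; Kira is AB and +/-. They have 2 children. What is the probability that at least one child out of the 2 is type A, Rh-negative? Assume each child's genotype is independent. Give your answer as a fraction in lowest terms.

ABO cross AB × AB → 1/4 A, 1/4 B, 1/2 AB.
Rh cross +/- × +/- → 3/4 Rh+, 1/4 Rh-; so P(type A, Rh-negative) = 1/4 × 1/4 = 1/16 per child.
P(none) = (15/16)^2 = 225/256; P(at least one) = 1 − 225/256 = 31/256.

31/256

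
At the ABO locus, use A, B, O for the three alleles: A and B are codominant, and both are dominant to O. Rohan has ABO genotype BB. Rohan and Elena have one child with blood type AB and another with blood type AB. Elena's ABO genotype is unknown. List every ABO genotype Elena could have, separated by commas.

AA, AB, AO

For each candidate genotype of Elena, check whether crossing it with BB can produce every observed child phenotype.
  AA → possible child types {AB} ✓
  AB → possible child types {B, AB} ✓
  AO → possible child types {B, AB} ✓
  BB → possible child types {B} ✗
  BO → possible child types {B} ✗
  OO → possible child types {B} ✗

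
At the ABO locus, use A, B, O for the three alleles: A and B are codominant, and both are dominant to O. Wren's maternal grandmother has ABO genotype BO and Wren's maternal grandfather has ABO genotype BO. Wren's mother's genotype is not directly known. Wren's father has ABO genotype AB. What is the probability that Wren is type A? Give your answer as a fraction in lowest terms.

Wren's mother's ABO genotype from BO × BO: 1/4 BB, 1/2 BO, 1/4 OO.
Crossing each possibility with the father AB and summing P(type A): 1/4·0 + 1/2·1/4 + 1/4·1/2 = 1/4.

1/4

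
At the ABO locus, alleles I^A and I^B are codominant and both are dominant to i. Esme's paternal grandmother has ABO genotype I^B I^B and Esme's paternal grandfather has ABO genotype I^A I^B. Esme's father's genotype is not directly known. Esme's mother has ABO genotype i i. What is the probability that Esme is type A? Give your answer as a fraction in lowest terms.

1/4

Esme's father's ABO genotype from I^B I^B × I^A I^B: 1/2 I^A I^B, 1/2 I^B I^B.
Crossing each possibility with the mother i i and summing P(type A): 1/2·1/2 + 1/2·0 = 1/4.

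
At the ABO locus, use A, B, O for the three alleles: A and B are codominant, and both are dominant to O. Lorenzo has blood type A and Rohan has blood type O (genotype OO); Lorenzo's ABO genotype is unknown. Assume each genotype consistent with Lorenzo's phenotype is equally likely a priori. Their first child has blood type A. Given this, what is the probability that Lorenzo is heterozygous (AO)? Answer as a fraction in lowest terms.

Possible genotypes: Lorenzo ∈ {AA, AO}; Rohan ∈ {OO}.
Weight each parental genotype pair by prior × P(type-A child):
  AA × OO: posterior weight 2/3.
  AO × OO: posterior weight 1/3.
Sum the posterior weight over pairs where Lorenzo is AO: 1/3.

1/3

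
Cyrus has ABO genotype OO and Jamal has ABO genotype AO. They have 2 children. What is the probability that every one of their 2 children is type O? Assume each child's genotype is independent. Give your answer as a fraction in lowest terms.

1/4

ABO cross OO × AO → 1/2 O, 1/2 A.
So P(type O) = 1/2 per child.
All 2 independent: (1/2)^2 = 1/4.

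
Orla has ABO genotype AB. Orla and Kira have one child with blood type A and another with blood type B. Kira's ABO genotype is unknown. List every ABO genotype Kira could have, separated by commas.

AB, AO, BO, OO

For each candidate genotype of Kira, check whether crossing it with AB can produce every observed child phenotype.
  AA → possible child types {A, AB} ✗
  AB → possible child types {A, B, AB} ✓
  AO → possible child types {A, B, AB} ✓
  BB → possible child types {B, AB} ✗
  BO → possible child types {A, B, AB} ✓
  OO → possible child types {A, B} ✓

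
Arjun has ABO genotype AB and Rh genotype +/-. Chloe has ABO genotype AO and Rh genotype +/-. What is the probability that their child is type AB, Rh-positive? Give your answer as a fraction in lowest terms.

ABO cross AB × AO → offspring phenotypes: 1/2 A, 1/4 B, 1/4 AB.
Rh cross +/- × +/- → 3/4 Rh+, 1/4 Rh-.
Independent loci: P(type AB, Rh-positive) = 1/4 × 3/4 = 3/16.

3/16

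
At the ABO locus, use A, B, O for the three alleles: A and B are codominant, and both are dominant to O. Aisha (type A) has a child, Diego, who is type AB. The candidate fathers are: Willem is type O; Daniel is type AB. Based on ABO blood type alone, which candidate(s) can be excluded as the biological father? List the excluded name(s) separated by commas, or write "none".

Willem

A candidate is excluded only if no genotype consistent with his phenotype could produce a type AB child with a type A mother.
Willem (type O): no genotype consistent with that phenotype can produce a type-AB child with a type-A mother.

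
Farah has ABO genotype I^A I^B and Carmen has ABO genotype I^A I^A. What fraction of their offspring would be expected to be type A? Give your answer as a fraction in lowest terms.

1/2

ABO cross I^A I^B × I^A I^A → offspring phenotypes: 1/2 A, 1/2 AB.
So P(type A) = 1/2.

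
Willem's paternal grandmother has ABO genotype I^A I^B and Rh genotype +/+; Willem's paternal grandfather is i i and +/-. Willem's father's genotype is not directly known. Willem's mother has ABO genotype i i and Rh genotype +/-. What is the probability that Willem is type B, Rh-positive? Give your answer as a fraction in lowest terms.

7/32

Willem's father's ABO genotype from I^A I^B × i i: 1/2 I^A i, 1/2 I^B i.
Crossing each possibility with the mother i i and summing P(type B): 1/2·0 + 1/2·1/2 = 1/4.
Similarly for Rh via the father's Rh distribution: P(Rh+) = 7/8.
Independent loci: 1/4 × 7/8 = 7/32.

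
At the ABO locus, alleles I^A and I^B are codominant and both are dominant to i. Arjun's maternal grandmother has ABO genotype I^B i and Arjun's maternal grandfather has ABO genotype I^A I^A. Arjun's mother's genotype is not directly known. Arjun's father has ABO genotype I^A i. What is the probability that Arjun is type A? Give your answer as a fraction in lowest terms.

Arjun's mother's ABO genotype from I^B i × I^A I^A: 1/2 I^A I^B, 1/2 I^A i.
Crossing each possibility with the father I^A i and summing P(type A): 1/2·1/2 + 1/2·3/4 = 5/8.

5/8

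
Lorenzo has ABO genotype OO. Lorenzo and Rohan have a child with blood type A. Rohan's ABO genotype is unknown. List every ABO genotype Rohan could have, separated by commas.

For each candidate genotype of Rohan, check whether crossing it with OO can produce every observed child phenotype.
  AA → possible child types {A} ✓
  AB → possible child types {A, B} ✓
  AO → possible child types {O, A} ✓
  BB → possible child types {B} ✗
  BO → possible child types {O, B} ✗
  OO → possible child types {O} ✗

AA, AB, AO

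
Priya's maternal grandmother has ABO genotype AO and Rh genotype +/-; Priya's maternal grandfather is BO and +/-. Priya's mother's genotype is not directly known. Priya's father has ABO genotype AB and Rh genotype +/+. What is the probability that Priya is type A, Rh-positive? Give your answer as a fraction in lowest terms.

Priya's mother's ABO genotype from AO × BO: 1/4 AB, 1/4 AO, 1/4 BO, 1/4 OO.
Crossing each possibility with the father AB and summing P(type A): 1/4·1/4 + 1/4·1/2 + 1/4·1/4 + 1/4·1/2 = 3/8.
Similarly for Rh via the mother's Rh distribution: P(Rh+) = 1.
Independent loci: 3/8 × 1 = 3/8.

3/8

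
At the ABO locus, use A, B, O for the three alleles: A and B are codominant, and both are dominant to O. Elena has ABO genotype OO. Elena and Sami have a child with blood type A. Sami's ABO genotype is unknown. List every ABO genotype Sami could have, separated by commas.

AA, AB, AO

For each candidate genotype of Sami, check whether crossing it with OO can produce every observed child phenotype.
  AA → possible child types {A} ✓
  AB → possible child types {A, B} ✓
  AO → possible child types {O, A} ✓
  BB → possible child types {B} ✗
  BO → possible child types {O, B} ✗
  OO → possible child types {O} ✗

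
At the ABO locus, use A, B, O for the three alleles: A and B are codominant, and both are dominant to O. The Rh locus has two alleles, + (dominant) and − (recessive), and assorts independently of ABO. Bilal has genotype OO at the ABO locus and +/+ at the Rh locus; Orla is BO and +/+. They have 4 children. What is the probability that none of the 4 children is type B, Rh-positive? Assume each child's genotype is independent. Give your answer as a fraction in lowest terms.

1/16

ABO cross OO × BO → 1/2 O, 1/2 B.
Rh cross +/+ × +/+ → 1 Rh+; so P(type B, Rh-positive) = 1/2 × 1 = 1/2 per child.
P(not type B, Rh-positive) = 1/2 for one child; (1/2)^4 = 1/16.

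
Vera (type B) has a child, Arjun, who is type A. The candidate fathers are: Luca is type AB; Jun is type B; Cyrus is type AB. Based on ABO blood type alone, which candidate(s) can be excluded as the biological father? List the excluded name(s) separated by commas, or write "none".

Jun

A candidate is excluded only if no genotype consistent with his phenotype could produce a type A child with a type B mother.
Jun (type B): no genotype consistent with that phenotype can produce a type-A child with a type-B mother.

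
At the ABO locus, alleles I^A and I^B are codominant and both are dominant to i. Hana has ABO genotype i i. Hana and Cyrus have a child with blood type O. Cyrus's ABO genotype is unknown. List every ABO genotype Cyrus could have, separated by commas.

For each candidate genotype of Cyrus, check whether crossing it with i i can produce every observed child phenotype.
  I^A I^A → possible child types {A} ✗
  I^A I^B → possible child types {A, B} ✗
  I^A i → possible child types {O, A} ✓
  I^B I^B → possible child types {B} ✗
  I^B i → possible child types {O, B} ✓
  i i → possible child types {O} ✓

I^A i, I^B i, i i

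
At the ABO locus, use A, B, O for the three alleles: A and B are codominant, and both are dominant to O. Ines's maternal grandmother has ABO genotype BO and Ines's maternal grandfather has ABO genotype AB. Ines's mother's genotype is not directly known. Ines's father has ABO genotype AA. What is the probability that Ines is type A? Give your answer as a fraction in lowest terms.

Ines's mother's ABO genotype from BO × AB: 1/4 AB, 1/4 AO, 1/4 BB, 1/4 BO.
Crossing each possibility with the father AA and summing P(type A): 1/4·1/2 + 1/4·1 + 1/4·0 + 1/4·1/2 = 1/2.

1/2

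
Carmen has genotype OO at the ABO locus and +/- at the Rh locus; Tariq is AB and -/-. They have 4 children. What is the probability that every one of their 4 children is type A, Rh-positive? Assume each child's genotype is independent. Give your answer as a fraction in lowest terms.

1/256

ABO cross OO × AB → 1/2 A, 1/2 B.
Rh cross +/- × -/- → 1/2 Rh+, 1/2 Rh-; so P(type A, Rh-positive) = 1/2 × 1/2 = 1/4 per child.
All 4 independent: (1/4)^4 = 1/256.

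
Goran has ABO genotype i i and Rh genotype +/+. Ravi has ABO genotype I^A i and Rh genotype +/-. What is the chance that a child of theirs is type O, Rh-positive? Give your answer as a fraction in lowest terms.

ABO cross i i × I^A i → offspring phenotypes: 1/2 O, 1/2 A.
Rh cross +/+ × +/- → 1 Rh+.
Independent loci: P(type O, Rh-positive) = 1/2 × 1 = 1/2.

1/2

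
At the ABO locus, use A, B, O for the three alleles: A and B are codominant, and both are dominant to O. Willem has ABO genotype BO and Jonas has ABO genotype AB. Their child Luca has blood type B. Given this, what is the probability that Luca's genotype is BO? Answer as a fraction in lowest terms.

1/2

Cross BO × AB → 1/4 AB, 1/4 AO, 1/4 BB, 1/4 BO.
Type-B genotypes among offspring: BB (1/4), BO (1/4); total 1/2.
P(BO | type B) = (1/4) / (1/2) = 1/2.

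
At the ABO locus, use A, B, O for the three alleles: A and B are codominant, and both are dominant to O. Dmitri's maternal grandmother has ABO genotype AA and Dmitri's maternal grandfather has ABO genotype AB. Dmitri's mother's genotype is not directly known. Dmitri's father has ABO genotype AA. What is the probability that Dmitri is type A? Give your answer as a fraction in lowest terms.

Dmitri's mother's ABO genotype from AA × AB: 1/2 AA, 1/2 AB.
Crossing each possibility with the father AA and summing P(type A): 1/2·1 + 1/2·1/2 = 3/4.

3/4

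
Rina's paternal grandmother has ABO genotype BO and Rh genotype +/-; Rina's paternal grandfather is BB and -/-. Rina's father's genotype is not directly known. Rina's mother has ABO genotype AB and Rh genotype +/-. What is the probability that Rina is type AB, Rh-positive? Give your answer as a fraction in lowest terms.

15/64

Rina's father's ABO genotype from BO × BB: 1/2 BB, 1/2 BO.
Crossing each possibility with the mother AB and summing P(type AB): 1/2·1/2 + 1/2·1/4 = 3/8.
Similarly for Rh via the father's Rh distribution: P(Rh+) = 5/8.
Independent loci: 3/8 × 5/8 = 15/64.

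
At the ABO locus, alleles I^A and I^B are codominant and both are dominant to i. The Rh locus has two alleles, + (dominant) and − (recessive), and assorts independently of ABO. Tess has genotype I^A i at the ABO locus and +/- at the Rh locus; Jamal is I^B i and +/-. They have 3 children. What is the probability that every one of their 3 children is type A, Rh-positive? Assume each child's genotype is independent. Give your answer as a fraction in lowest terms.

27/4096

ABO cross I^A i × I^B i → 1/4 O, 1/4 A, 1/4 B, 1/4 AB.
Rh cross +/- × +/- → 3/4 Rh+, 1/4 Rh-; so P(type A, Rh-positive) = 1/4 × 3/4 = 3/16 per child.
All 3 independent: (3/16)^3 = 27/4096.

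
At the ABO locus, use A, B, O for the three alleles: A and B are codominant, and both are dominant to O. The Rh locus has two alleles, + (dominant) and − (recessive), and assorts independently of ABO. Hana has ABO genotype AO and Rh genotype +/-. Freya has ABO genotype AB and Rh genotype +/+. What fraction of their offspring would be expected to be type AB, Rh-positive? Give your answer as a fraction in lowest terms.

1/4

ABO cross AO × AB → offspring phenotypes: 1/2 A, 1/4 B, 1/4 AB.
Rh cross +/- × +/+ → 1 Rh+.
Independent loci: P(type AB, Rh-positive) = 1/4 × 1 = 1/4.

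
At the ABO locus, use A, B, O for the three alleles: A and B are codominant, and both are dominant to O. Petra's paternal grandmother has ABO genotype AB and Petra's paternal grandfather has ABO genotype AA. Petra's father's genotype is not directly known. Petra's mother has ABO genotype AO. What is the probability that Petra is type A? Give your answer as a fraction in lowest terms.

Petra's father's ABO genotype from AB × AA: 1/2 AA, 1/2 AB.
Crossing each possibility with the mother AO and summing P(type A): 1/2·1 + 1/2·1/2 = 3/4.

3/4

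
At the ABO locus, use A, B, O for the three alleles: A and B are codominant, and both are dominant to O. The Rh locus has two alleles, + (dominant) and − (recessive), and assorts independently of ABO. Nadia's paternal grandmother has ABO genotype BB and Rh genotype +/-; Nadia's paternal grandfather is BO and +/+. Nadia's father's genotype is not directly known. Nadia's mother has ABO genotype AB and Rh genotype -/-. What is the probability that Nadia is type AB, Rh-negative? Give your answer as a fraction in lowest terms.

3/32

Nadia's father's ABO genotype from BB × BO: 1/2 BB, 1/2 BO.
Crossing each possibility with the mother AB and summing P(type AB): 1/2·1/2 + 1/2·1/4 = 3/8.
Similarly for Rh via the father's Rh distribution: P(Rh-) = 1/4.
Independent loci: 3/8 × 1/4 = 3/32.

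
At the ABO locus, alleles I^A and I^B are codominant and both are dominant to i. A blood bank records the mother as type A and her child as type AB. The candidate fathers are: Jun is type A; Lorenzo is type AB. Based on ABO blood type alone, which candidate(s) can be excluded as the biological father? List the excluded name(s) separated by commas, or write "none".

Jun

A candidate is excluded only if no genotype consistent with his phenotype could produce a type AB child with a type A mother.
Jun (type A): no genotype consistent with that phenotype can produce a type-AB child with a type-A mother.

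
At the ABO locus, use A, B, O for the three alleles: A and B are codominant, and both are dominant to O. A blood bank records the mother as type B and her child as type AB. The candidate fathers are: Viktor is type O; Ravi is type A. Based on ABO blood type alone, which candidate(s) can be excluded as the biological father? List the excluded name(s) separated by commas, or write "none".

A candidate is excluded only if no genotype consistent with his phenotype could produce a type AB child with a type B mother.
Viktor (type O): no genotype consistent with that phenotype can produce a type-AB child with a type-B mother.

Viktor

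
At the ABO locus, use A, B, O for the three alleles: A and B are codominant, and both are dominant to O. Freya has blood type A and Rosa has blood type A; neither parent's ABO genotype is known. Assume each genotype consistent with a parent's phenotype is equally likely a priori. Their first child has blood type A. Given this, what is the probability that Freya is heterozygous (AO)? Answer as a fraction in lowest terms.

Possible genotypes: Freya ∈ {AA, AO}; Rosa ∈ {AA, AO}.
Weight each parental genotype pair by prior × P(type-A child):
  AA × AA: posterior weight 4/15.
  AA × AO: posterior weight 4/15.
  AO × AA: posterior weight 4/15.
  AO × AO: posterior weight 1/5.
Sum the posterior weight over pairs where Freya is AO: 7/15.

7/15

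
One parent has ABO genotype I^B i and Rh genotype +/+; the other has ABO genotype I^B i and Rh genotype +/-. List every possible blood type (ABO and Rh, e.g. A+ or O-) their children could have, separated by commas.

Gametes from I^B i × I^B i give offspring ABO genotypes I^B I^B, I^B i, i i, i.e. phenotypes O, B.
Rh cross +/+ × +/- → phenotypes Rh+.
Combining independently: O+, B+.

O+, B+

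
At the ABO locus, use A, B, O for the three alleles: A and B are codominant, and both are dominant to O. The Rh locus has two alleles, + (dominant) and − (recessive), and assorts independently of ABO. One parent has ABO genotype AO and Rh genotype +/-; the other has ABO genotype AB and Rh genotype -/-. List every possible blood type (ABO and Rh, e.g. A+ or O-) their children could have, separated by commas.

Gametes from AO × AB give offspring ABO genotypes AA, AB, AO, BO, i.e. phenotypes A, B, AB.
Rh cross +/- × -/- → phenotypes Rh+, Rh-.
Combining independently: A+, A-, B+, B-, AB+, AB-.

A+, A-, B+, B-, AB+, AB-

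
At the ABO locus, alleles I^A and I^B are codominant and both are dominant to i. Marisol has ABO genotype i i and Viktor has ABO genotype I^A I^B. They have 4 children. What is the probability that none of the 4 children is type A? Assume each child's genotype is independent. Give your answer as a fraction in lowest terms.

ABO cross i i × I^A I^B → 1/2 A, 1/2 B.
So P(type A) = 1/2 per child.
P(not type A) = 1/2 for one child; (1/2)^4 = 1/16.

1/16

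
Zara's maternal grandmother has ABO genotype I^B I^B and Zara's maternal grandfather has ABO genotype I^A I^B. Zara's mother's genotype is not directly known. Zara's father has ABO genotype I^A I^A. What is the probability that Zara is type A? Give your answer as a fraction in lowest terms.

Zara's mother's ABO genotype from I^B I^B × I^A I^B: 1/2 I^A I^B, 1/2 I^B I^B.
Crossing each possibility with the father I^A I^A and summing P(type A): 1/2·1/2 + 1/2·0 = 1/4.

1/4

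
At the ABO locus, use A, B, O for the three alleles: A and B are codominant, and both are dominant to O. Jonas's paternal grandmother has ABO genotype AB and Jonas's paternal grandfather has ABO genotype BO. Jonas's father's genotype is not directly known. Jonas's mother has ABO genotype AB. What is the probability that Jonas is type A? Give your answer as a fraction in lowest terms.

1/4

Jonas's father's ABO genotype from AB × BO: 1/4 AB, 1/4 AO, 1/4 BB, 1/4 BO.
Crossing each possibility with the mother AB and summing P(type A): 1/4·1/4 + 1/4·1/2 + 1/4·0 + 1/4·1/4 = 1/4.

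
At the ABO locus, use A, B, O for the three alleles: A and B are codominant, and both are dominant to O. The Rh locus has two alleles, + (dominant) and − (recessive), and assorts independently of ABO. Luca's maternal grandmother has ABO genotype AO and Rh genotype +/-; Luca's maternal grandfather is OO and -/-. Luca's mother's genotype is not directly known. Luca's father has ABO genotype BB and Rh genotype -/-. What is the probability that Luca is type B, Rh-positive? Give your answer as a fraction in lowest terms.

3/16

Luca's mother's ABO genotype from AO × OO: 1/2 AO, 1/2 OO.
Crossing each possibility with the father BB and summing P(type B): 1/2·1/2 + 1/2·1 = 3/4.
Similarly for Rh via the mother's Rh distribution: P(Rh+) = 1/4.
Independent loci: 3/4 × 1/4 = 3/16.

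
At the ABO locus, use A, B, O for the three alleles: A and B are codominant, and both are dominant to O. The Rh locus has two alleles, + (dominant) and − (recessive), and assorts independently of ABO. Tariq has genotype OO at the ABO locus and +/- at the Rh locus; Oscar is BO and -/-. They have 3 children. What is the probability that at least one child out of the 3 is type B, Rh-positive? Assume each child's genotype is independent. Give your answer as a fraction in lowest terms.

37/64

ABO cross OO × BO → 1/2 O, 1/2 B.
Rh cross +/- × -/- → 1/2 Rh+, 1/2 Rh-; so P(type B, Rh-positive) = 1/2 × 1/2 = 1/4 per child.
P(none) = (3/4)^3 = 27/64; P(at least one) = 1 − 27/64 = 37/64.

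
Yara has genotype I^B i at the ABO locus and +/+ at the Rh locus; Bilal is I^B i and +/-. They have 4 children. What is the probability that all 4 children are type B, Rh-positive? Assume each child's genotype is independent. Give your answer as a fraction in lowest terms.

ABO cross I^B i × I^B i → 1/4 O, 3/4 B.
Rh cross +/+ × +/- → 1 Rh+; so P(type B, Rh-positive) = 3/4 × 1 = 3/4 per child.
All 4 independent: (3/4)^4 = 81/256.

81/256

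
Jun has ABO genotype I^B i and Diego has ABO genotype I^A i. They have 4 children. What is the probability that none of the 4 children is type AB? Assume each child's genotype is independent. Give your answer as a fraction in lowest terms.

81/256

ABO cross I^B i × I^A i → 1/4 O, 1/4 A, 1/4 B, 1/4 AB.
So P(type AB) = 1/4 per child.
P(not type AB) = 3/4 for one child; (3/4)^4 = 81/256.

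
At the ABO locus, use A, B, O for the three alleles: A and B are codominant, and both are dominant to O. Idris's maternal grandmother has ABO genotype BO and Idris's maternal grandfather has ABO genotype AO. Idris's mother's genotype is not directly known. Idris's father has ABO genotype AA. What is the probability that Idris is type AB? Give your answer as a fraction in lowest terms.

1/4

Idris's mother's ABO genotype from BO × AO: 1/4 AB, 1/4 AO, 1/4 BO, 1/4 OO.
Crossing each possibility with the father AA and summing P(type AB): 1/4·1/2 + 1/4·0 + 1/4·1/2 + 1/4·0 = 1/4.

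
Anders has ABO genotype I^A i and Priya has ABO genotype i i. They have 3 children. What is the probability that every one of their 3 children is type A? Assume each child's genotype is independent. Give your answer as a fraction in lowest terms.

1/8

ABO cross I^A i × i i → 1/2 O, 1/2 A.
So P(type A) = 1/2 per child.
All 3 independent: (1/2)^3 = 1/8.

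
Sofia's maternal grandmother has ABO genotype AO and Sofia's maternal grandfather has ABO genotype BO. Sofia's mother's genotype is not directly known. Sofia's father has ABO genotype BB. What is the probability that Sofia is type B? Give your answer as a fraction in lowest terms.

3/4

Sofia's mother's ABO genotype from AO × BO: 1/4 AB, 1/4 AO, 1/4 BO, 1/4 OO.
Crossing each possibility with the father BB and summing P(type B): 1/4·1/2 + 1/4·1/2 + 1/4·1 + 1/4·1 = 3/4.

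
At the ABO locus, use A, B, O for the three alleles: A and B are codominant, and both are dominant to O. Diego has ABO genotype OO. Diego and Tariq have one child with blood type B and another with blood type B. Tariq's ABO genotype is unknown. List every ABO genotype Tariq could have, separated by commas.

AB, BB, BO

For each candidate genotype of Tariq, check whether crossing it with OO can produce every observed child phenotype.
  AA → possible child types {A} ✗
  AB → possible child types {A, B} ✓
  AO → possible child types {O, A} ✗
  BB → possible child types {B} ✓
  BO → possible child types {O, B} ✓
  OO → possible child types {O} ✗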